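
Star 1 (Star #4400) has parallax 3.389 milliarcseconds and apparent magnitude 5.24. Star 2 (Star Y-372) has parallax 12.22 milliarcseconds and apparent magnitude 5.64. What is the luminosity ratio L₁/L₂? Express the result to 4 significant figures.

d₁ = 1/p₁ = 1/0.003389″ = 295.07 pc; d₂ = 1/p₂ = 1/0.01222″ = 81.833 pc.
M₁ = m₁ − 5 log₁₀ d₁ + 5 = 5.24 − 12.3496 + 5 = -2.1096.
M₂ = 5.64 − 9.5646 + 5 = 1.0754.
L₁/L₂ = 10^(0.4(M₂ − M₁)) = 10^(0.4 × 3.1850) = 10^1.27400 = 18.793.

L₁/L₂ = 18.79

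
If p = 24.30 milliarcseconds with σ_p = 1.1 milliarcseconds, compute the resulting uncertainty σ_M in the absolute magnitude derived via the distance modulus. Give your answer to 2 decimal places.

M = m − 5 log₁₀ d + 5 = m + 5 log₁₀ p + 5, so ∂M/∂p = 5/(p ln 10).
σ_M = (5/ln 10) · (σ_p/p) = 2.1715 × 1.1/24.30 = 2.1715 × 0.045267 = 0.098297.

σ_M = 0.10 mag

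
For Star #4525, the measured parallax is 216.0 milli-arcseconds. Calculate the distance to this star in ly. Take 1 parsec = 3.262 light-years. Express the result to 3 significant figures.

p = 216.0 milli-arcseconds = 0.2160 arcsec.
d = 1/p = 1/0.2160 = 4.6296 pc.
In light-years: 4.6296 × 3.262 = 15.102 ly.

15.1 ly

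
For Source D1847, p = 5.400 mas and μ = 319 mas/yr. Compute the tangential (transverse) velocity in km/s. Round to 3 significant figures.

280 km/s

d = 1/p = 1/0.005400″ = 185.19 pc.
μ = 319 mas/yr = 0.319 ″/yr.
v_t = 4.74 × μ × d = 4.74 × 0.319 × 185.19 = 280.02 km/s.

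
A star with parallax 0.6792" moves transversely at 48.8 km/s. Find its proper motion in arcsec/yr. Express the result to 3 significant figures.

6.99 arcsec/yr

d = 1/p = 1/0.6792″ = 1.4723 pc.
μ = v_t / (4.74 d) = 48.8 / (4.74 × 1.4723) = 48.8 / 6.9787 = 6.9927 ″/yr.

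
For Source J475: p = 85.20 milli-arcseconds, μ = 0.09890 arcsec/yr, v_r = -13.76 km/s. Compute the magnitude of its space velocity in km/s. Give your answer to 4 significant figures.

d = 1/p = 1/0.08520″ = 11.737 pc.
v_t = 4.740 μ d = 4.740 × 0.09890 × 11.737 = 5.5021 km/s.
v = √(v_r² + v_t²) = √((-13.76)² + 5.5021²) = √219.611 = 14.819 km/s.

14.82 km/s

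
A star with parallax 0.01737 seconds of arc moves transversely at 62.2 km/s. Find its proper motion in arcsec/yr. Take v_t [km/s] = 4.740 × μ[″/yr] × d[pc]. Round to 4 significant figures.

d = 1/p = 1/0.01737″ = 57.571 pc.
μ = v_t / (4.74 d) = 62.2 / (4.74 × 57.571) = 62.2 / 272.89 = 0.22793 ″/yr.

0.2279 arcsec/yr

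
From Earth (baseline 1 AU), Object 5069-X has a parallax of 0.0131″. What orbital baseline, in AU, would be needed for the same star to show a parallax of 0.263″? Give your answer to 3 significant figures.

20.1 AU

Parallax scales linearly with baseline: p ∝ B, so B = p_target / p_Earth × 1 AU.
B = 0.263 / 0.0131 = 20.076 AU.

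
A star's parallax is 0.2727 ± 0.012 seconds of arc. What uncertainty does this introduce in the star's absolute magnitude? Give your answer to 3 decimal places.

M = m − 5 log₁₀ d + 5 = m + 5 log₁₀ p + 5, so ∂M/∂p = 5/(p ln 10).
σ_M = (5/ln 10) · (σ_p/p) = 2.1715 × 0.012/0.2727 = 2.1715 × 0.044004 = 0.095555.

σ_M = 0.096 mag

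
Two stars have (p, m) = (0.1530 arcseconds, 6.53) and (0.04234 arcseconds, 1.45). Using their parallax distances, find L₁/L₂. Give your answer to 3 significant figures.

d₁ = 1/p₁ = 1/0.1530″ = 6.5359 pc; d₂ = 1/p₂ = 1/0.04234″ = 23.618 pc.
M₁ = m₁ − 5 log₁₀ d₁ + 5 = 6.53 − 4.0765 + 5 = 7.4535.
M₂ = 1.45 − 6.8662 + 5 = -0.4162.
L₁/L₂ = 10^(0.4(M₂ − M₁)) = 10^(0.4 × (-7.8697)) = 10^(-3.14788) = 0.00071141.

L₁/L₂ = 0.000711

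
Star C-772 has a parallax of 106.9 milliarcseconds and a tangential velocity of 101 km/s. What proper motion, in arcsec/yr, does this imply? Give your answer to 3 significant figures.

2.28 arcsec/yr

d = 1/p = 1/0.1069″ = 9.3545 pc.
μ = v_t / (4.74 d) = 101 / (4.74 × 9.3545) = 101 / 44.34 = 2.2779 ″/yr.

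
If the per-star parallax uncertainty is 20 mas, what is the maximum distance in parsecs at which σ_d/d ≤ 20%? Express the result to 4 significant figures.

10.00 pc

σ_d/d = σ_p/p, so the condition is σ_p/p ≤ 0.20, i.e. p ≥ σ_p/0.20.
p_min = 20/0.20 = 100 mas = 0.1 arcsec.
d_max = 1/p_min = 1/0.1 = 10 pc.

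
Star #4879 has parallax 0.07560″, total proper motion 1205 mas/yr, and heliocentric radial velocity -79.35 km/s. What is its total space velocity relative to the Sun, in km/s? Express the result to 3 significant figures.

110 km/s

d = 1/p = 1/0.07560″ = 13.228 pc.
μ = 1205 mas/yr = 1.205 ″/yr.
v_t = 4.740 μ d = 4.740 × 1.205 × 13.228 = 75.554 km/s.
v = √(v_r² + v_t²) = √((-79.35)² + 75.554²) = √12004.8 = 109.57 km/s.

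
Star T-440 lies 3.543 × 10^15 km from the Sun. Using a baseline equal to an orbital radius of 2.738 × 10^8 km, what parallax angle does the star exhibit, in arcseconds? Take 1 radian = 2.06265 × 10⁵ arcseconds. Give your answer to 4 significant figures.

0.01594 arcsec

θ ≈ B/d = (2.738 × 10^8) / (3.543 × 10^15) = 7.7279 × 10^-8 rad.
In arcseconds: 7.7279 × 10^-8 × 206265 = 0.01594″.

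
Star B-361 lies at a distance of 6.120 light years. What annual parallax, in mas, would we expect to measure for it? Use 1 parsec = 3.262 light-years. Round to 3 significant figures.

d = 6.120 ly ÷ 3.262 = 1.8761 pc.
p = 1/d = 1/1.8761 = 0.53302 arcsec.
= 0.53302 × 1000 = 533.02 mas.

533 mas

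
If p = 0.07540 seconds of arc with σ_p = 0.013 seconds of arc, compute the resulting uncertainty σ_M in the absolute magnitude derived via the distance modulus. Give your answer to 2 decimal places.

M = m − 5 log₁₀ d + 5 = m + 5 log₁₀ p + 5, so ∂M/∂p = 5/(p ln 10).
σ_M = (5/ln 10) · (σ_p/p) = 2.1715 × 0.013/0.07540 = 2.1715 × 0.17241 = 0.37439.

σ_M = 0.37 mag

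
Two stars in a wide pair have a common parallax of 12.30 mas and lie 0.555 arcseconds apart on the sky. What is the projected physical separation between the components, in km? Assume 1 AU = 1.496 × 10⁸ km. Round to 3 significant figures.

6.75 × 10^9 km

d = 1/p = 1/0.01230″ = 81.301 pc.
At distance d (pc), an angle of θ arcsec spans θ·d AU: s = 0.555 × 81.301 = 45.122 AU.
= 45.122 × 1.496 × 10⁸ km = 6.7503 × 10^9 km.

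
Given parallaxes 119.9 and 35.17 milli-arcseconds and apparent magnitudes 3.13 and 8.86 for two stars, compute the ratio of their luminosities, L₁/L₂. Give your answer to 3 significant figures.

L₁/L₂ = 16.9

d₁ = 1/p₁ = 1/0.1199″ = 8.3403 pc; d₂ = 1/p₂ = 1/0.03517″ = 28.433 pc.
M₁ = m₁ − 5 log₁₀ d₁ + 5 = 3.13 − 4.6059 + 5 = 3.5241.
M₂ = 8.86 − 7.2691 + 5 = 6.5909.
L₁/L₂ = 10^(0.4(M₂ − M₁)) = 10^(0.4 × 3.0668) = 10^1.22672 = 16.855.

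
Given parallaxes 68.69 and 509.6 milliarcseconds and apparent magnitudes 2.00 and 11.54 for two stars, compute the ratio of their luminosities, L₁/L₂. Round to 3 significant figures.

L₁/L₂ = 360000

d₁ = 1/p₁ = 1/0.06869″ = 14.558 pc; d₂ = 1/p₂ = 1/0.5096″ = 1.9623 pc.
M₁ = m₁ − 5 log₁₀ d₁ + 5 = 2.00 − 5.8155 + 5 = 1.1845.
M₂ = 11.54 − 1.4638 + 5 = 15.0762.
L₁/L₂ = 10^(0.4(M₂ − M₁)) = 10^(0.4 × 13.8917) = 10^5.55668 = 3.6031 × 10^5.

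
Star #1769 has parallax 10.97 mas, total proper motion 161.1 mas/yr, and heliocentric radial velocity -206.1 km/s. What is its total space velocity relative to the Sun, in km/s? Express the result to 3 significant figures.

218 km/s

d = 1/p = 1/0.01097″ = 91.158 pc.
μ = 161.1 mas/yr = 0.1611 ″/yr.
v_t = 4.740 μ d = 4.740 × 0.1611 × 91.158 = 69.61 km/s.
v = √(v_r² + v_t²) = √((-206.1)² + 69.61²) = √47322.8 = 217.54 km/s.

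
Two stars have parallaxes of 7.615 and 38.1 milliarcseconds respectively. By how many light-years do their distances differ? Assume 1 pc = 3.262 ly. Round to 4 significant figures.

d_A = 1/0.007615″ = 131.32 pc; d_B = 1/0.03810″ = 26.247 pc.
|d_B − d_A| = |26.247 − 131.32| = 105.07 pc = 105.07 × 3.262 ly = 342.74 ly.

342.7 ly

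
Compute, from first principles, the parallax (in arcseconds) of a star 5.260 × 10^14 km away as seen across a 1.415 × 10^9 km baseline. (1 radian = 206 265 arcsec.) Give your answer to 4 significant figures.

0.5549 arcsec

θ ≈ B/d = (1.415 × 10^9) / (5.260 × 10^14) = 2.6901 × 10^-6 rad.
In arcseconds: 2.6901 × 10^-6 × 206265 = 0.55487″.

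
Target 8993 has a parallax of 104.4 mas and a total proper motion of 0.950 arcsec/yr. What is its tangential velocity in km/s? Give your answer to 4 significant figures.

d = 1/p = 1/0.1044″ = 9.5785 pc.
v_t = 4.74 × μ × d = 4.74 × 0.950 × 9.5785 = 43.132 km/s.

43.13 km/s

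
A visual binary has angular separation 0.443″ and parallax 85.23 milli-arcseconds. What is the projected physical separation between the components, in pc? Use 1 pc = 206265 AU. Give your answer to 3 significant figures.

2.52 × 10^-5 pc

d = 1/p = 1/0.08523″ = 11.733 pc.
At distance d (pc), an angle of θ arcsec spans θ·d AU: s = 0.443 × 11.733 = 5.1977 AU.
= 5.1977 / 206265 = 2.5199 × 10^-5 pc.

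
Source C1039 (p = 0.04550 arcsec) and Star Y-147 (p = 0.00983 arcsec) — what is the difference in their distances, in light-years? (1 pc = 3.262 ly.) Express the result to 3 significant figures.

260 ly

d_A = 1/0.04550″ = 21.978 pc; d_B = 1/0.009830″ = 101.73 pc.
|d_B − d_A| = |101.73 − 21.978| = 79.752 pc = 79.752 × 3.262 ly = 260.15 ly.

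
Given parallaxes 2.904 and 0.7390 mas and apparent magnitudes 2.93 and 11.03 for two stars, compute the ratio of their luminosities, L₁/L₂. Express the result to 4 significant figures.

L₁/L₂ = 112.5

d₁ = 1/p₁ = 1/0.002904″ = 344.35 pc; d₂ = 1/p₂ = 1/0.0007390″ = 1353.2 pc.
M₁ = m₁ − 5 log₁₀ d₁ + 5 = 2.93 − 12.6850 + 5 = -4.7550.
M₂ = 11.03 − 15.6568 + 5 = 0.3732.
L₁/L₂ = 10^(0.4(M₂ − M₁)) = 10^(0.4 × 5.1282) = 10^2.05128 = 112.53.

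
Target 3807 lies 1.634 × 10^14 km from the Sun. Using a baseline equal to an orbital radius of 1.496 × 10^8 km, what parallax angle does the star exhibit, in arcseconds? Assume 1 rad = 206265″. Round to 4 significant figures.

θ ≈ B/d = (1.496 × 10^8) / (1.634 × 10^14) = 9.1554 × 10^-7 rad.
In arcseconds: 9.1554 × 10^-7 × 206265 = 0.18884″.

0.1888 arcsec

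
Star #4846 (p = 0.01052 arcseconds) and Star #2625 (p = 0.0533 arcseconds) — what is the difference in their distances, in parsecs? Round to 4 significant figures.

d_A = 1/0.01052″ = 95.057 pc; d_B = 1/0.05330″ = 18.762 pc.
|d_B − d_A| = |18.762 − 95.057| = 76.295 pc.

76.30 pc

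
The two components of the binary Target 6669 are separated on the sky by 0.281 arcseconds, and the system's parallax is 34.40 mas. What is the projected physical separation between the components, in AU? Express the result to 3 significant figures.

8.17 AU

d = 1/p = 1/0.03440″ = 29.07 pc.
At distance d (pc), an angle of θ arcsec spans θ·d AU: s = 0.281 × 29.07 = 8.1687 AU.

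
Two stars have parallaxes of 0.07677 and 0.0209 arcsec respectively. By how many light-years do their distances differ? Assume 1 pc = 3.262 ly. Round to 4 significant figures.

113.6 ly

d_A = 1/0.07677″ = 13.026 pc; d_B = 1/0.02090″ = 47.847 pc.
|d_B − d_A| = |47.847 − 13.026| = 34.821 pc = 34.821 × 3.262 ly = 113.59 ly.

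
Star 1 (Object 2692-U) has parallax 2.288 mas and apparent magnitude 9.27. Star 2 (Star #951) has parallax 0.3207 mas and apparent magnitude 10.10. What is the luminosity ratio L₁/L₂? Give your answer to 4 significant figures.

d₁ = 1/p₁ = 1/0.002288″ = 437.06 pc; d₂ = 1/p₂ = 1/0.0003207″ = 3118.2 pc.
M₁ = m₁ − 5 log₁₀ d₁ + 5 = 9.27 − 13.2027 + 5 = 1.0673.
M₂ = 10.10 − 17.4695 + 5 = -2.3695.
L₁/L₂ = 10^(0.4(M₂ − M₁)) = 10^(0.4 × (-3.4368)) = 10^(-1.37472) = 0.042197.

L₁/L₂ = 0.04220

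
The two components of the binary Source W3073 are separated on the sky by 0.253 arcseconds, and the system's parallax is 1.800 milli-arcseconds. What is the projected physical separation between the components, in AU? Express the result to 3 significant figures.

141 AU

d = 1/p = 1/0.001800″ = 555.56 pc.
At distance d (pc), an angle of θ arcsec spans θ·d AU: s = 0.253 × 555.56 = 140.56 AU.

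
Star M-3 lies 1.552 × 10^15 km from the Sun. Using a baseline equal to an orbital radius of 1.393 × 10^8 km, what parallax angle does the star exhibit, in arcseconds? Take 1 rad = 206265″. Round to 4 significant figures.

θ ≈ B/d = (1.393 × 10^8) / (1.552 × 10^15) = 8.9755 × 10^-8 rad.
In arcseconds: 8.9755 × 10^-8 × 206265 = 0.018513″.

0.01851 arcsec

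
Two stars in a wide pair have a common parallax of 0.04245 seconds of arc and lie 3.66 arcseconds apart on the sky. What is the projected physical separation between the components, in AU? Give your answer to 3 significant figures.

d = 1/p = 1/0.04245″ = 23.557 pc.
At distance d (pc), an angle of θ arcsec spans θ·d AU: s = 3.66 × 23.557 = 86.219 AU.

86.2 AU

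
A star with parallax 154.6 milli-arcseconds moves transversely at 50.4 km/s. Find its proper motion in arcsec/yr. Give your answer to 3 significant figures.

d = 1/p = 1/0.1546″ = 6.4683 pc.
μ = v_t / (4.74 d) = 50.4 / (4.74 × 6.4683) = 50.4 / 30.66 = 1.6438 ″/yr.

1.64 arcsec/yr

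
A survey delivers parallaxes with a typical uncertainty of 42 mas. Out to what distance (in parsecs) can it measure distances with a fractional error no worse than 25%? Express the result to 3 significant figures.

5.95 pc

σ_d/d = σ_p/p, so the condition is σ_p/p ≤ 0.25, i.e. p ≥ σ_p/0.25.
p_min = 42/0.25 = 168 mas = 0.168 arcsec.
d_max = 1/p_min = 1/0.168 = 5.9524 pc.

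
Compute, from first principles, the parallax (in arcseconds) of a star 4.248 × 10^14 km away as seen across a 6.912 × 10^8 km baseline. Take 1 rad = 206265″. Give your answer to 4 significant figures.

0.3356 arcsec

θ ≈ B/d = (6.912 × 10^8) / (4.248 × 10^14) = 1.6271 × 10^-6 rad.
In arcseconds: 1.6271 × 10^-6 × 206265 = 0.33561″.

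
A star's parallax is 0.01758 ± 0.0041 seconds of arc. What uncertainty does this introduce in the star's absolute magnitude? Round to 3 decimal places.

M = m − 5 log₁₀ d + 5 = m + 5 log₁₀ p + 5, so ∂M/∂p = 5/(p ln 10).
σ_M = (5/ln 10) · (σ_p/p) = 2.1715 × 0.0041/0.01758 = 2.1715 × 0.23322 = 0.50644.

σ_M = 0.506 mag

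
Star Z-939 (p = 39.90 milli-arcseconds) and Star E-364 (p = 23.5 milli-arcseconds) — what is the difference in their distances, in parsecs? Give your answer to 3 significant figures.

d_A = 1/0.03990″ = 25.063 pc; d_B = 1/0.02350″ = 42.553 pc.
|d_B − d_A| = |42.553 − 25.063| = 17.49 pc.

17.5 pc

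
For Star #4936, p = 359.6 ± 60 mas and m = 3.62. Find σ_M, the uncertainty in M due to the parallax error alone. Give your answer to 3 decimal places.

M = m − 5 log₁₀ d + 5 = m + 5 log₁₀ p + 5, so ∂M/∂p = 5/(p ln 10).
σ_M = (5/ln 10) · (σ_p/p) = 2.1715 × 60/359.6 = 2.1715 × 0.16685 = 0.36231.

σ_M = 0.362 mag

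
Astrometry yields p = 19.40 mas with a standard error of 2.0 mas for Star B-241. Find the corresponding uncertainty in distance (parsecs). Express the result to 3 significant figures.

d = 1/p, so σ_d = σ_p / p².
σ_d = 0.00200 / (0.01940)² = 0.00200 / 0.00037636 = 5.3141 pc.

5.31 pc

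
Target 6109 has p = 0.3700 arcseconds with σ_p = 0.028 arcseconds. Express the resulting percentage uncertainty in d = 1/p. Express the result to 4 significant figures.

7.568%

For d = 1/p, |σ_d/d| = |σ_p/p|.
σ_p/p = 0.028 / 0.3700 = 0.075676 = 7.5676%.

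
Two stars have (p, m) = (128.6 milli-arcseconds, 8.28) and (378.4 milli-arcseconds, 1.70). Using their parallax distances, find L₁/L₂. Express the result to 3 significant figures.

L₁/L₂ = 0.0202

d₁ = 1/p₁ = 1/0.1286″ = 7.776 pc; d₂ = 1/p₂ = 1/0.3784″ = 2.6427 pc.
M₁ = m₁ − 5 log₁₀ d₁ + 5 = 8.28 − 4.4538 + 5 = 8.8262.
M₂ = 1.70 − 2.1102 + 5 = 4.5898.
L₁/L₂ = 10^(0.4(M₂ − M₁)) = 10^(0.4 × (-4.2364)) = 10^(-1.69456) = 0.020204.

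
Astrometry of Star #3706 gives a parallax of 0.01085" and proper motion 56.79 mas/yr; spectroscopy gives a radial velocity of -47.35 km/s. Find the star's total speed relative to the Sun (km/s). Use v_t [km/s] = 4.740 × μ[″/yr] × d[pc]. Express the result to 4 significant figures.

d = 1/p = 1/0.01085″ = 92.166 pc.
μ = 56.79 mas/yr = 0.05679 ″/yr.
v_t = 4.740 μ d = 4.740 × 0.05679 × 92.166 = 24.81 km/s.
v = √(v_r² + v_t²) = √((-47.35)² + 24.81²) = √2857.56 = 53.456 km/s.

53.46 km/s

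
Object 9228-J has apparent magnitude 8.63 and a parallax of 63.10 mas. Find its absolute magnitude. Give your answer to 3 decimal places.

M = 7.630

d = 1/p = 1/0.06310″ = 15.848 pc.
m − M = 5 log₁₀(15.848) − 5 = 5.9999 − 5 = 0.9999.
M = m − (m − M) = 8.63 − 0.9999 = 7.630.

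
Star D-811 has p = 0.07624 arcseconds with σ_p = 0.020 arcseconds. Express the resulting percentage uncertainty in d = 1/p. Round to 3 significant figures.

26.2%

For d = 1/p, |σ_d/d| = |σ_p/p|.
σ_p/p = 0.020 / 0.07624 = 0.26233 = 26.233%.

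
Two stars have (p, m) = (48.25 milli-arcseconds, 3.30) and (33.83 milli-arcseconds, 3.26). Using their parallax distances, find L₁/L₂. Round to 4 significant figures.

d₁ = 1/p₁ = 1/0.04825″ = 20.725 pc; d₂ = 1/p₂ = 1/0.03383″ = 29.56 pc.
M₁ = m₁ − 5 log₁₀ d₁ + 5 = 3.30 − 6.5825 + 5 = 1.7175.
M₂ = 3.26 − 7.3535 + 5 = 0.9065.
L₁/L₂ = 10^(0.4(M₂ − M₁)) = 10^(0.4 × (-0.8110)) = 10^(-0.32440) = 0.47381.

L₁/L₂ = 0.4738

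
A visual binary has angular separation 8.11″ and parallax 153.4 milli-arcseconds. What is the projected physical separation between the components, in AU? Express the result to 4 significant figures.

d = 1/p = 1/0.1534″ = 6.5189 pc.
At distance d (pc), an angle of θ arcsec spans θ·d AU: s = 8.11 × 6.5189 = 52.868 AU.

52.87 AU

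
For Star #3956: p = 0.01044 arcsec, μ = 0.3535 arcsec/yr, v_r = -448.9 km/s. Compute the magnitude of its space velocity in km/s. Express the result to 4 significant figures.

476.7 km/s

d = 1/p = 1/0.01044″ = 95.785 pc.
v_t = 4.740 μ d = 4.740 × 0.3535 × 95.785 = 160.5 km/s.
v = √(v_r² + v_t²) = √((-448.9)² + 160.5²) = √227271 = 476.73 km/s.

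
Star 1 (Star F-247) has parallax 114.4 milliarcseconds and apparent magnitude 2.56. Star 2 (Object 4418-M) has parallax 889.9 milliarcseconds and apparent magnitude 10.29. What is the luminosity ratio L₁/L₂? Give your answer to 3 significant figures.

d₁ = 1/p₁ = 1/0.1144″ = 8.7413 pc; d₂ = 1/p₂ = 1/0.8899″ = 1.1237 pc.
M₁ = m₁ − 5 log₁₀ d₁ + 5 = 2.56 − 4.7079 + 5 = 2.8521.
M₂ = 10.29 − 0.2533 + 5 = 15.0367.
L₁/L₂ = 10^(0.4(M₂ − M₁)) = 10^(0.4 × 12.1846) = 10^4.87384 = 74789.

L₁/L₂ = 74800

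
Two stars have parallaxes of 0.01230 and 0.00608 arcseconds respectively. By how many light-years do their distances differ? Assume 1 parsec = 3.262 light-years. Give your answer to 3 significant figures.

271 ly

d_A = 1/0.01230″ = 81.301 pc; d_B = 1/0.006080″ = 164.47 pc.
|d_B − d_A| = |164.47 − 81.301| = 83.169 pc = 83.169 × 3.262 ly = 271.3 ly.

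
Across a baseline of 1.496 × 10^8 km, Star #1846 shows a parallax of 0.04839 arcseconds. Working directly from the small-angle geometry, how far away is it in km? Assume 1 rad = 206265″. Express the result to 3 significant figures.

θ = 0.04839″ = 0.04839/206265 = 2.3460 × 10^-7 rad.
d = B/θ = (1.496 × 10^8) / (2.3460 × 10^-7) = 6.3768 × 10^14 km.

6.38 × 10^14 km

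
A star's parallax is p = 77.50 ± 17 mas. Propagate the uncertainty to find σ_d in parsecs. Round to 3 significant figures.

2.83 pc

d = 1/p, so σ_d = σ_p / p².
σ_d = 0.0170 / (0.07750)² = 0.0170 / 0.0060063 = 2.8304 pc.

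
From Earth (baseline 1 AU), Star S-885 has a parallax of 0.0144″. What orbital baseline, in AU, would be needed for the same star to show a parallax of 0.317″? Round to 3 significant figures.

22.0 AU

Parallax scales linearly with baseline: p ∝ B, so B = p_target / p_Earth × 1 AU.
B = 0.317 / 0.0144 = 22.014 AU.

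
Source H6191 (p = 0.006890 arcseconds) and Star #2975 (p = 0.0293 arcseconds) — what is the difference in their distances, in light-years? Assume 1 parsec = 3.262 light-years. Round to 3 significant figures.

d_A = 1/0.006890″ = 145.14 pc; d_B = 1/0.02930″ = 34.13 pc.
|d_B − d_A| = |34.13 − 145.14| = 111.01 pc = 111.01 × 3.262 ly = 362.11 ly.

362 ly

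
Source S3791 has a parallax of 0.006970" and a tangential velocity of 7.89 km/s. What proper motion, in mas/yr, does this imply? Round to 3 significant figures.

d = 1/p = 1/0.006970″ = 143.47 pc.
μ = v_t / (4.74 d) = 7.89 / (4.74 × 143.47) = 7.89 / 680.05 = 0.011602 ″/yr = 11.602 mas/yr.

11.6 mas/yr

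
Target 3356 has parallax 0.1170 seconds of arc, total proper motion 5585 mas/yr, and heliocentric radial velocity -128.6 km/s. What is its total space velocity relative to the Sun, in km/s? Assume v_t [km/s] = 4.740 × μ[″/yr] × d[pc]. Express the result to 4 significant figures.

260.3 km/s

d = 1/p = 1/0.1170″ = 8.547 pc.
μ = 5585 mas/yr = 5.585 ″/yr.
v_t = 4.740 μ d = 4.740 × 5.585 × 8.547 = 226.26 km/s.
v = √(v_r² + v_t²) = √((-128.6)² + 226.26²) = √67731.5 = 260.25 km/s.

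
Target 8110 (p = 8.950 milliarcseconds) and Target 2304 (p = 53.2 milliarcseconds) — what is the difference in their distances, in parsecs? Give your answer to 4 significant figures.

92.93 pc

d_A = 1/0.008950″ = 111.73 pc; d_B = 1/0.05320″ = 18.797 pc.
|d_B − d_A| = |18.797 − 111.73| = 92.933 pc.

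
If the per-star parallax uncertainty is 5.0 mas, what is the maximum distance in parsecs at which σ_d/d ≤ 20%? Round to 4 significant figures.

σ_d/d = σ_p/p, so the condition is σ_p/p ≤ 0.20, i.e. p ≥ σ_p/0.20.
p_min = 5.0/0.20 = 25 mas = 0.025 arcsec.
d_max = 1/p_min = 1/0.025 = 40 pc.

40.00 pc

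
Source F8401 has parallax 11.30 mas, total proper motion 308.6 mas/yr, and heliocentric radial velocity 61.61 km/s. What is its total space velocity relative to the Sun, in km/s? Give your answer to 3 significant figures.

143 km/s

d = 1/p = 1/0.01130″ = 88.496 pc.
μ = 308.6 mas/yr = 0.3086 ″/yr.
v_t = 4.740 μ d = 4.740 × 0.3086 × 88.496 = 129.45 km/s.
v = √(v_r² + v_t²) = √(61.61² + 129.45²) = √20553.1 = 143.36 km/s.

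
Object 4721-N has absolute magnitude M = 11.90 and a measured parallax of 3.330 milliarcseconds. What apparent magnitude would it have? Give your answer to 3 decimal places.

m = 19.288

d = 1/p = 1/0.003330″ = 300.3 pc.
m − M = 5 log₁₀ d − 5 = 5 log₁₀(300.3) − 5 = 12.3878 − 5 = 7.3878.
m = M + (m − M) = 11.90 + 7.3878 = 19.288.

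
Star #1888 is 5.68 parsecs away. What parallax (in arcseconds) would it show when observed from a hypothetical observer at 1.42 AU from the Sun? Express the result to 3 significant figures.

0.250 arcsec

p (arcsec) = B (AU) / d (pc).
p = 1.42 / 5.68 = 0.25 arcsec.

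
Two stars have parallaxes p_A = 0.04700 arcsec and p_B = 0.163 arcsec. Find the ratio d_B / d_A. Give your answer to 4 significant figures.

Since d = 1/p, d_B/d_A = p_A/p_B.
= 0.04700 / 0.163 = 0.28834.

0.2883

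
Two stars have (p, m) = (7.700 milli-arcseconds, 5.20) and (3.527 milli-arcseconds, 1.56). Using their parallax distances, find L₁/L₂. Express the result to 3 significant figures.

L₁/L₂ = 0.00734

d₁ = 1/p₁ = 1/0.007700″ = 129.87 pc; d₂ = 1/p₂ = 1/0.003527″ = 283.53 pc.
M₁ = m₁ − 5 log₁₀ d₁ + 5 = 5.20 − 10.5675 + 5 = -0.3675.
M₂ = 1.56 − 12.2630 + 5 = -5.7030.
L₁/L₂ = 10^(0.4(M₂ − M₁)) = 10^(0.4 × (-5.3355)) = 10^(-2.13420) = 0.0073418.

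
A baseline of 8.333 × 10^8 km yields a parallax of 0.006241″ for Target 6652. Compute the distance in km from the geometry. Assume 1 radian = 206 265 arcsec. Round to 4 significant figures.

θ = 0.006241″ = 0.006241/206265 = 3.0257 × 10^-8 rad.
d = B/θ = (8.333 × 10^8) / (3.0257 × 10^-8) = 2.7541 × 10^16 km.

2.754 × 10^16 km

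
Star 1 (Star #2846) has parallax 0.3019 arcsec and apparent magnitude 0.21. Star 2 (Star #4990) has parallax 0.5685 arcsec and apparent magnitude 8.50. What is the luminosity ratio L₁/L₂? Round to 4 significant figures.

L₁/L₂ = 7341

d₁ = 1/p₁ = 1/0.3019″ = 3.3124 pc; d₂ = 1/p₂ = 1/0.5685″ = 1.759 pc.
M₁ = m₁ − 5 log₁₀ d₁ + 5 = 0.21 − 2.6007 + 5 = 2.6093.
M₂ = 8.50 − 1.2263 + 5 = 12.2737.
L₁/L₂ = 10^(0.4(M₂ − M₁)) = 10^(0.4 × 9.6644) = 10^3.86576 = 7341.1.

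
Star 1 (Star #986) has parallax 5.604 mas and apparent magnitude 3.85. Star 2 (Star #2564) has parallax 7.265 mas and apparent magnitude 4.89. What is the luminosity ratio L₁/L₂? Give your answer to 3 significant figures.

L₁/L₂ = 4.38

d₁ = 1/p₁ = 1/0.005604″ = 178.44 pc; d₂ = 1/p₂ = 1/0.007265″ = 137.65 pc.
M₁ = m₁ − 5 log₁₀ d₁ + 5 = 3.85 − 11.2575 + 5 = -2.4075.
M₂ = 4.89 − 10.6939 + 5 = -0.8039.
L₁/L₂ = 10^(0.4(M₂ − M₁)) = 10^(0.4 × 1.6036) = 10^0.64144 = 4.3797.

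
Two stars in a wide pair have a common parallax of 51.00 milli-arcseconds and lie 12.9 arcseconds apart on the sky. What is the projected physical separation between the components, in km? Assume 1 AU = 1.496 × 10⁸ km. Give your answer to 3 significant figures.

d = 1/p = 1/0.05100″ = 19.608 pc.
At distance d (pc), an angle of θ arcsec spans θ·d AU: s = 12.9 × 19.608 = 252.94 AU.
= 252.94 × 1.496 × 10⁸ km = 3.7840 × 10^10 km.

3.78 × 10^10 km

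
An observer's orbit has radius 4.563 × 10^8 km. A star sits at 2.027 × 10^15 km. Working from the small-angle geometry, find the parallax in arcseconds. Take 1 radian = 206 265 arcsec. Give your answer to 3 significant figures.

θ ≈ B/d = (4.563 × 10^8) / (2.027 × 10^15) = 2.2511 × 10^-7 rad.
In arcseconds: 2.2511 × 10^-7 × 206265 = 0.046432″.

0.0464 arcsec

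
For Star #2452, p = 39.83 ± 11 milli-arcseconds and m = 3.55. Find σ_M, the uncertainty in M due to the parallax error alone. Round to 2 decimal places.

M = m − 5 log₁₀ d + 5 = m + 5 log₁₀ p + 5, so ∂M/∂p = 5/(p ln 10).
σ_M = (5/ln 10) · (σ_p/p) = 2.1715 × 11/39.83 = 2.1715 × 0.27617 = 0.5997.

σ_M = 0.60 mag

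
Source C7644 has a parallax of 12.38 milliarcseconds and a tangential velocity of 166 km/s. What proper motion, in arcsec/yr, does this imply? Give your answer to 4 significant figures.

0.4336 arcsec/yr

d = 1/p = 1/0.01238″ = 80.775 pc.
μ = v_t / (4.74 d) = 166 / (4.74 × 80.775) = 166 / 382.87 = 0.43357 ″/yr.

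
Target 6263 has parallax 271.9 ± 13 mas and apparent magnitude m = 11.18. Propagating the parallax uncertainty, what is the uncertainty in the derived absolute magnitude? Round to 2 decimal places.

σ_M = 0.10 mag

M = m − 5 log₁₀ d + 5 = m + 5 log₁₀ p + 5, so ∂M/∂p = 5/(p ln 10).
σ_M = (5/ln 10) · (σ_p/p) = 2.1715 × 13/271.9 = 2.1715 × 0.047812 = 0.10382.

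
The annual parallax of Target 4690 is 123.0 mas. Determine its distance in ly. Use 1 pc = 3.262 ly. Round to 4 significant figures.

26.52 ly

p = 123.0 mas = 0.1230 arcsec.
d = 1/p = 1/0.1230 = 8.1301 pc.
In light-years: 8.1301 × 3.262 = 26.52 ly.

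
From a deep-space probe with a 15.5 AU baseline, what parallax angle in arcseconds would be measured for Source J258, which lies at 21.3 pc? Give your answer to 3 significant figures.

p (arcsec) = B (AU) / d (pc).
p = 15.5 / 21.3 = 0.7277 arcsec.

0.728 arcsec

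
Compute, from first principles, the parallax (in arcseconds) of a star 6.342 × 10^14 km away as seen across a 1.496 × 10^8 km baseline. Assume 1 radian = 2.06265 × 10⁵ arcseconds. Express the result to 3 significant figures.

0.0487 arcsec

θ ≈ B/d = (1.496 × 10^8) / (6.342 × 10^14) = 2.3589 × 10^-7 rad.
In arcseconds: 2.3589 × 10^-7 × 206265 = 0.048656″.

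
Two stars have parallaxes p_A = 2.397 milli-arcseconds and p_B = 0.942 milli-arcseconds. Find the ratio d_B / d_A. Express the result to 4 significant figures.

Since d = 1/p, d_B/d_A = p_A/p_B.
= 2.397 / 0.942 = 2.5446.

2.545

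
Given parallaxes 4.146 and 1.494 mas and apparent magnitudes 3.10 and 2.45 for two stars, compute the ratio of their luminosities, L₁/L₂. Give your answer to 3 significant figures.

L₁/L₂ = 0.0714

d₁ = 1/p₁ = 1/0.004146″ = 241.2 pc; d₂ = 1/p₂ = 1/0.001494″ = 669.34 pc.
M₁ = m₁ − 5 log₁₀ d₁ + 5 = 3.10 − 11.9119 + 5 = -3.8119.
M₂ = 2.45 − 14.1282 + 5 = -6.6782.
L₁/L₂ = 10^(0.4(M₂ − M₁)) = 10^(0.4 × (-2.8663)) = 10^(-1.14652) = 0.071364.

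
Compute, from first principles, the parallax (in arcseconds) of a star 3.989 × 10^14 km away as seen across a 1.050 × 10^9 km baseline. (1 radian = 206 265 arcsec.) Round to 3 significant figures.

0.543 arcsec

θ ≈ B/d = (1.050 × 10^9) / (3.989 × 10^14) = 2.6322 × 10^-6 rad.
In arcseconds: 2.6322 × 10^-6 × 206265 = 0.54293″.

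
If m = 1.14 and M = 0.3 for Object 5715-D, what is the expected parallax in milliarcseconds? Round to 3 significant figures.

m − M = 1.14 − 0.3 = 0.84.
d = 10^((m−M)/5 + 1) = 10^1.168 = 14.723 pc.
p = 1/d = 1/14.723 = 0.067921 arcsec = 67.921 mas.

67.9 mas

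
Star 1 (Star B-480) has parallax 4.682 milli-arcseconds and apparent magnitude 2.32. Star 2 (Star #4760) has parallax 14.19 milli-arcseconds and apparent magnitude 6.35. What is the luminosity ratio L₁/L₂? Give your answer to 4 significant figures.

d₁ = 1/p₁ = 1/0.004682″ = 213.58 pc; d₂ = 1/p₂ = 1/0.01419″ = 70.472 pc.
M₁ = m₁ − 5 log₁₀ d₁ + 5 = 2.32 − 11.6478 + 5 = -4.3278.
M₂ = 6.35 − 9.2401 + 5 = 2.1099.
L₁/L₂ = 10^(0.4(M₂ − M₁)) = 10^(0.4 × 6.4377) = 10^2.57508 = 375.91.

L₁/L₂ = 375.9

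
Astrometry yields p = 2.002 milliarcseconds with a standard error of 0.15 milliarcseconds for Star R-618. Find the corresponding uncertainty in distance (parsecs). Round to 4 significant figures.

37.43 pc

d = 1/p, so σ_d = σ_p / p².
σ_d = 0.000150 / (0.002002)² = 0.000150 / 0.000004008 = 37.425 pc.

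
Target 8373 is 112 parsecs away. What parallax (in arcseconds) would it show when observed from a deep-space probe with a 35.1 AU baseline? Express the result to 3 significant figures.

0.313 arcsec

p (arcsec) = B (AU) / d (pc).
p = 35.1 / 112 = 0.31339 arcsec.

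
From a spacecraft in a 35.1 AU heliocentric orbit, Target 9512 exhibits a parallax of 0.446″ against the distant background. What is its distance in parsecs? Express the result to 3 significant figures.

78.7 pc

With baseline B (in AU) and parallax p (in arcsec), d = B/p parsecs.
d = 35.1 / 0.446 = 78.7 pc.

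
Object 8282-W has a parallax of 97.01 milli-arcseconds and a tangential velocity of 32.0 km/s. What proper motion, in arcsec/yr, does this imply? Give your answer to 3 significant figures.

0.655 arcsec/yr

d = 1/p = 1/0.09701″ = 10.308 pc.
μ = v_t / (4.74 d) = 32.0 / (4.74 × 10.308) = 32.0 / 48.86 = 0.65493 ″/yr.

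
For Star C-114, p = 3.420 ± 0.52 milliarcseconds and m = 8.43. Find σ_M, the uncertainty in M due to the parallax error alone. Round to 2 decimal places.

σ_M = 0.33 mag

M = m − 5 log₁₀ d + 5 = m + 5 log₁₀ p + 5, so ∂M/∂p = 5/(p ln 10).
σ_M = (5/ln 10) · (σ_p/p) = 2.1715 × 0.52/3.420 = 2.1715 × 0.15205 = 0.33018.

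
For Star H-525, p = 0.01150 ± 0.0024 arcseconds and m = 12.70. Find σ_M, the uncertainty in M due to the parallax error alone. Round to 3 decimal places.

σ_M = 0.453 mag

M = m − 5 log₁₀ d + 5 = m + 5 log₁₀ p + 5, so ∂M/∂p = 5/(p ln 10).
σ_M = (5/ln 10) · (σ_p/p) = 2.1715 × 0.0024/0.01150 = 2.1715 × 0.2087 = 0.45319.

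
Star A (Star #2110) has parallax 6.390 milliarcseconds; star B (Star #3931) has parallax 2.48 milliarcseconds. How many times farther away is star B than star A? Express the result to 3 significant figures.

Since d = 1/p, d_B/d_A = p_A/p_B.
= 6.390 / 2.48 = 2.5766.

2.58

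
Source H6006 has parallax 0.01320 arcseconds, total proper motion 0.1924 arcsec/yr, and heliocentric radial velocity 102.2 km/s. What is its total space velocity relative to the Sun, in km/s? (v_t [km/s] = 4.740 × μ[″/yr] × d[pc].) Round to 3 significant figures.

123 km/s

d = 1/p = 1/0.01320″ = 75.758 pc.
v_t = 4.740 μ d = 4.740 × 0.1924 × 75.758 = 69.089 km/s.
v = √(v_r² + v_t²) = √(102.2² + 69.089²) = √15218.1 = 123.36 km/s.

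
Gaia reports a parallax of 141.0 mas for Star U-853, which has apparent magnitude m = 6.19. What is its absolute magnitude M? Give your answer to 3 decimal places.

M = 6.936

d = 1/p = 1/0.1410″ = 7.0922 pc.
m − M = 5 log₁₀(7.0922) − 5 = 4.2539 − 5 = -0.7461.
M = m − (m − M) = 6.19 − (-0.7461) = 6.936.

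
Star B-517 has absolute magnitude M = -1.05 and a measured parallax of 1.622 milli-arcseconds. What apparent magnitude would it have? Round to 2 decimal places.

d = 1/p = 1/0.001622″ = 616.52 pc.
m − M = 5 log₁₀ d − 5 = 5 log₁₀(616.52) − 5 = 13.9497 − 5 = 8.9497.
m = M + (m − M) = -1.05 + 8.9497 = 7.90.

m = 7.90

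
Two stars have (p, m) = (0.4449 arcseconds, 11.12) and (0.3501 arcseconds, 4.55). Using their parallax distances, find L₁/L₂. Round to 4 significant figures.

d₁ = 1/p₁ = 1/0.4449″ = 2.2477 pc; d₂ = 1/p₂ = 1/0.3501″ = 2.8563 pc.
M₁ = m₁ − 5 log₁₀ d₁ + 5 = 11.12 − 1.7587 + 5 = 14.3613.
M₂ = 4.55 − 2.2790 + 5 = 7.2710.
L₁/L₂ = 10^(0.4(M₂ − M₁)) = 10^(0.4 × (-7.0903)) = 10^(-2.83612) = 0.0014584.

L₁/L₂ = 0.001458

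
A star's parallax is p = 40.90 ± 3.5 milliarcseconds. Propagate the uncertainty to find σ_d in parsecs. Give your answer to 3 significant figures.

d = 1/p, so σ_d = σ_p / p².
σ_d = 0.00350 / (0.04090)² = 0.00350 / 0.0016728 = 2.0923 pc.

2.09 pc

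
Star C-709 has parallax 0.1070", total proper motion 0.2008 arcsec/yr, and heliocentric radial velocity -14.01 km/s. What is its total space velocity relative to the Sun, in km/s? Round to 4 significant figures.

16.60 km/s

d = 1/p = 1/0.1070″ = 9.3458 pc.
v_t = 4.740 μ d = 4.740 × 0.2008 × 9.3458 = 8.8953 km/s.
v = √(v_r² + v_t²) = √((-14.01)² + 8.8953²) = √275.406 = 16.595 km/s.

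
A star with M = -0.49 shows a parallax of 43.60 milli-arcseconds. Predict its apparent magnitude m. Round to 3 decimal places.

m = 1.313

d = 1/p = 1/0.04360″ = 22.936 pc.
m − M = 5 log₁₀ d − 5 = 5 log₁₀(22.936) − 5 = 6.8026 − 5 = 1.8026.
m = M + (m − M) = -0.49 + 1.8026 = 1.313.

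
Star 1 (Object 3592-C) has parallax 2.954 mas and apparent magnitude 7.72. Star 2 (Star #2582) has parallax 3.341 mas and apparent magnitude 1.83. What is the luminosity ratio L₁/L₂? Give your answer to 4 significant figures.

d₁ = 1/p₁ = 1/0.002954″ = 338.52 pc; d₂ = 1/p₂ = 1/0.003341″ = 299.31 pc.
M₁ = m₁ − 5 log₁₀ d₁ + 5 = 7.72 − 12.6479 + 5 = 0.0721.
M₂ = 1.83 − 12.3806 + 5 = -5.5506.
L₁/L₂ = 10^(0.4(M₂ − M₁)) = 10^(0.4 × (-5.6227)) = 10^(-2.24908) = 0.0056353.

L₁/L₂ = 0.005635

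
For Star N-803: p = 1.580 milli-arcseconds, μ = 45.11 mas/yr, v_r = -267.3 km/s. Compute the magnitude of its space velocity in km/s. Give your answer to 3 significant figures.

300 km/s

d = 1/p = 1/0.001580″ = 632.91 pc.
μ = 45.11 mas/yr = 0.04511 ″/yr.
v_t = 4.740 μ d = 4.740 × 0.04511 × 632.91 = 135.33 km/s.
v = √(v_r² + v_t²) = √((-267.3)² + 135.33²) = √89763.5 = 299.61 km/s.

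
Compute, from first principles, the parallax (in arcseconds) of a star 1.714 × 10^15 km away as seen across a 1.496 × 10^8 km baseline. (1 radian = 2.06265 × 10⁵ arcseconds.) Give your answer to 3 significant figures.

θ ≈ B/d = (1.496 × 10^8) / (1.714 × 10^15) = 8.7281 × 10^-8 rad.
In arcseconds: 8.7281 × 10^-8 × 206265 = 0.018003″.

0.0180 arcsec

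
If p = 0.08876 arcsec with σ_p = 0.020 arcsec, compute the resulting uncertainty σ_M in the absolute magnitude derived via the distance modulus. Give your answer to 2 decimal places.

M = m − 5 log₁₀ d + 5 = m + 5 log₁₀ p + 5, so ∂M/∂p = 5/(p ln 10).
σ_M = (5/ln 10) · (σ_p/p) = 2.1715 × 0.020/0.08876 = 2.1715 × 0.22533 = 0.4893.

σ_M = 0.49 mag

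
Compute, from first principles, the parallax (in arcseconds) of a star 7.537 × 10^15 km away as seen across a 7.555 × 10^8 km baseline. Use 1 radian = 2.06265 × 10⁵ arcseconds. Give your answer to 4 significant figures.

0.02068 arcsec

θ ≈ B/d = (7.555 × 10^8) / (7.537 × 10^15) = 1.0024 × 10^-7 rad.
In arcseconds: 1.0024 × 10^-7 × 206265 = 0.020676″.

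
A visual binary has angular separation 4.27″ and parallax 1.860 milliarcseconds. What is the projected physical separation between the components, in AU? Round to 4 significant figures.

2296 AU

d = 1/p = 1/0.001860″ = 537.63 pc.
At distance d (pc), an angle of θ arcsec spans θ·d AU: s = 4.27 × 537.63 = 2295.7 AU.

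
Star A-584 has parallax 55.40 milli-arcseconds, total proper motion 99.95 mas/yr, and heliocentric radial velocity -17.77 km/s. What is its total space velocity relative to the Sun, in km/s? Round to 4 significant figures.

19.72 km/s

d = 1/p = 1/0.05540″ = 18.051 pc.
μ = 99.95 mas/yr = 0.09995 ″/yr.
v_t = 4.740 μ d = 4.740 × 0.09995 × 18.051 = 8.5519 km/s.
v = √(v_r² + v_t²) = √((-17.77)² + 8.5519²) = √388.908 = 19.721 km/s.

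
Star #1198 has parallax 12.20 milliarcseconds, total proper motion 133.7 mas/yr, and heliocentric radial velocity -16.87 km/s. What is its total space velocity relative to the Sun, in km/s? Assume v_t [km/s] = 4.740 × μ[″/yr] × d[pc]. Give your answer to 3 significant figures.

d = 1/p = 1/0.01220″ = 81.967 pc.
μ = 133.7 mas/yr = 0.1337 ″/yr.
v_t = 4.740 μ d = 4.740 × 0.1337 × 81.967 = 51.946 km/s.
v = √(v_r² + v_t²) = √((-16.87)² + 51.946²) = √2982.98 = 54.617 km/s.

54.6 km/s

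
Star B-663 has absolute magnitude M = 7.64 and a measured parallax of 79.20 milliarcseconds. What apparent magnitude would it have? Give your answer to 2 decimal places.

m = 8.15

d = 1/p = 1/0.07920″ = 12.626 pc.
m − M = 5 log₁₀ d − 5 = 5 log₁₀(12.626) − 5 = 5.5063 − 5 = 0.5063.
m = M + (m − M) = 7.64 + 0.5063 = 8.15.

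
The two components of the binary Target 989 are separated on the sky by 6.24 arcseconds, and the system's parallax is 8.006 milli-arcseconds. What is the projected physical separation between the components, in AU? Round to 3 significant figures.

d = 1/p = 1/0.008006″ = 124.91 pc.
At distance d (pc), an angle of θ arcsec spans θ·d AU: s = 6.24 × 124.91 = 779.44 AU.

779 AU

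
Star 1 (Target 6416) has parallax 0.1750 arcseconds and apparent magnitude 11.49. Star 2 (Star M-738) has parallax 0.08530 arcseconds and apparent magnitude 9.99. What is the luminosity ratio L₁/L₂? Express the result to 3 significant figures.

d₁ = 1/p₁ = 1/0.1750″ = 5.7143 pc; d₂ = 1/p₂ = 1/0.08530″ = 11.723 pc.
M₁ = m₁ − 5 log₁₀ d₁ + 5 = 11.49 − 3.7848 + 5 = 12.7052.
M₂ = 9.99 − 5.3452 + 5 = 9.6448.
L₁/L₂ = 10^(0.4(M₂ − M₁)) = 10^(0.4 × (-3.0604)) = 10^(-1.22416) = 0.059682.

L₁/L₂ = 0.0597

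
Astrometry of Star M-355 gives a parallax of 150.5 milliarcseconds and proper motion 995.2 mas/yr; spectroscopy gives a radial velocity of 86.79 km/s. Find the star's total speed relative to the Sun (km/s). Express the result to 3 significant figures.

92.3 km/s

d = 1/p = 1/0.1505″ = 6.6445 pc.
μ = 995.2 mas/yr = 0.9952 ″/yr.
v_t = 4.740 μ d = 4.740 × 0.9952 × 6.6445 = 31.344 km/s.
v = √(v_r² + v_t²) = √(86.79² + 31.344²) = √8514.95 = 92.276 km/s.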